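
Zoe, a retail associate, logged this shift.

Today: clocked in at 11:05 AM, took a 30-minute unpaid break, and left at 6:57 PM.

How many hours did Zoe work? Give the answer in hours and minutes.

Today: 11:05 AM–6:57 PM = 7 h 52 min; less 30 min break → 7 h 22 min

7 h 22 min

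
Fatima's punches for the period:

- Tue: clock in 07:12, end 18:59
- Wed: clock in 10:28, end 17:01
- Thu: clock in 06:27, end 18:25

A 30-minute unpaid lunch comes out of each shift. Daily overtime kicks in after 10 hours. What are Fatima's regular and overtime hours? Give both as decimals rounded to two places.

Regular 26.05 hours, overtime 2.75 hours

Tue: 07:12–18:59 = 11 h 47 min; less 30 min break → 11 h 17 min
Wed: 10:28–17:01 = 6 h 33 min; less 30 min break → 6 h 3 min
Thu: 06:27–18:25 = 11 h 58 min; less 30 min break → 11 h 28 min
Tue reg 10 h 0 min / OT 1 h 17 min; Wed reg 6 h 3 min / OT 0 h 0 min; Thu reg 10 h 0 min / OT 1 h 28 min.
Totals: regular 26 h 3 min, overtime 2 h 45 min.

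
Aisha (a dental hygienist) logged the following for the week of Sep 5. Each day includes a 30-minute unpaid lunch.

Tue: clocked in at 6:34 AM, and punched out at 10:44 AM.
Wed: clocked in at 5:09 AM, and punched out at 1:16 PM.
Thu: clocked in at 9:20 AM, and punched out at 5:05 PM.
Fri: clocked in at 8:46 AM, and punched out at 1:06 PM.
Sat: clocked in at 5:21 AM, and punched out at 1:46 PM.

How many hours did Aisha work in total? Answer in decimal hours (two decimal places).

30.28 hours

Tue: 6:34 AM–10:44 AM = 4 h 10 min; less 30 min break → 3 h 40 min
Wed: 5:09 AM–1:16 PM = 8 h 7 min; less 30 min break → 7 h 37 min
Thu: 9:20 AM–5:05 PM = 7 h 45 min; less 30 min break → 7 h 15 min
Fri: 8:46 AM–1:06 PM = 4 h 20 min; less 30 min break → 3 h 50 min
Sat: 5:21 AM–1:46 PM = 8 h 25 min; less 30 min break → 7 h 55 min
Total: 3 h 40 min + 7 h 37 min + 7 h 15 min + 3 h 50 min + 7 h 55 min = 30 h 17 min.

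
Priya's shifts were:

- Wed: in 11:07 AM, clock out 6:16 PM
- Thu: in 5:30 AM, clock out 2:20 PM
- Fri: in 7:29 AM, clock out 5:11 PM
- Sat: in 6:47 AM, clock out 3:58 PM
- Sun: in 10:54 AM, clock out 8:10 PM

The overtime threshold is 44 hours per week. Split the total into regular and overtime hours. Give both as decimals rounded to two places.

Regular 44.00 hours, overtime 0.13 hours

Wed: 11:07 AM–6:16 PM = 7 h 9 min
Thu: 5:30 AM–2:20 PM = 8 h 50 min
Fri: 7:29 AM–5:11 PM = 9 h 42 min
Sat: 6:47 AM–3:58 PM = 9 h 11 min
Sun: 10:54 AM–8:10 PM = 9 h 16 min
Total worked: 44 h 8 min = 44.13 h.
Threshold 44 h → overtime 0 h 8 min, regular 44 h 0 min.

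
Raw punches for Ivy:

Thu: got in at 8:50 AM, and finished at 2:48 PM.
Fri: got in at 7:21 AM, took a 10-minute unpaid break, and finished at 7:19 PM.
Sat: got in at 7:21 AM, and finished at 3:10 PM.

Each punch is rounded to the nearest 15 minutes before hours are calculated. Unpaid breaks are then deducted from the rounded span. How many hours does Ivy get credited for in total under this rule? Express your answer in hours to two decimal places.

25.83 hours

Thu: in 8:50 AM→8:45 AM, out 2:48 PM→2:45 PM; 6 h 0 min
Fri: in 7:21 AM→7:15 AM, out 7:19 PM→7:15 PM; 12 h 0 min − 10 min = 11 h 50 min
Sat: in 7:21 AM→7:15 AM, out 3:10 PM→3:15 PM; 8 h 0 min
Total credited: 25 h 50 min.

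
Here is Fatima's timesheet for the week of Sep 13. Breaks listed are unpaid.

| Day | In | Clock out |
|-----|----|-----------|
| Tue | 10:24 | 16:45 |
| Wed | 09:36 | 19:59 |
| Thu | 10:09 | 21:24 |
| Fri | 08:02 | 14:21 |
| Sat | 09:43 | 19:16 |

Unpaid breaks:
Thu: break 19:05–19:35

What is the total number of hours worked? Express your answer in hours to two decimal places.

Tue: 10:24–16:45 = 6 h 21 min
Wed: 09:36–19:59 = 10 h 23 min
Thu: 10:09–21:24 = 11 h 15 min; less 30 min break → 10 h 45 min
Fri: 08:02–14:21 = 6 h 19 min
Sat: 09:43–19:16 = 9 h 33 min
Total: 6 h 21 min + 10 h 23 min + 10 h 45 min + 6 h 19 min + 9 h 33 min = 43 h 21 min.

43.35 hours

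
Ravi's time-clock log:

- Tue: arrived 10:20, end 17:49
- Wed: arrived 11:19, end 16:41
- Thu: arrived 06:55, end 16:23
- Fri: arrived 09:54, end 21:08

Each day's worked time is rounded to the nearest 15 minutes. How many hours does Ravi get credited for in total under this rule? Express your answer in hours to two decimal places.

33.50 hours

Tue: 10:20–17:49 = 7 h 29 min → rounds to 7 h 30 min
Wed: 11:19–16:41 = 5 h 22 min → rounds to 5 h 15 min
Thu: 06:55–16:23 = 9 h 28 min → rounds to 9 h 30 min
Fri: 09:54–21:08 = 11 h 14 min → rounds to 11 h 15 min
Total credited: 33 h 30 min.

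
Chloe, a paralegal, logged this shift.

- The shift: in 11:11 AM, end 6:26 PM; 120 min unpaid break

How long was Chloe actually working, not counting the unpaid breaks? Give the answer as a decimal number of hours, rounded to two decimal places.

5.25 hours

The shift: 11:11 AM–6:26 PM = 7 h 15 min; less 120 min break → 5 h 15 min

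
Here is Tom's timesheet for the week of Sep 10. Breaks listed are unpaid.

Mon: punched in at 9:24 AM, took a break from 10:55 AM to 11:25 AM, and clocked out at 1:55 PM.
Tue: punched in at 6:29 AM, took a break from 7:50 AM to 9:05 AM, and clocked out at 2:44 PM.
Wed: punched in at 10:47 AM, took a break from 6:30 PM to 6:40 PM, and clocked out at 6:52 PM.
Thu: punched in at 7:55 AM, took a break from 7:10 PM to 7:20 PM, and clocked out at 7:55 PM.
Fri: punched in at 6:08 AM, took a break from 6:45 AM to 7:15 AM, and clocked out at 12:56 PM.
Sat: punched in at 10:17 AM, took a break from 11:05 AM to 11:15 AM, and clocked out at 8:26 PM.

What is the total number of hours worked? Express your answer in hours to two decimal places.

Mon: 9:24 AM–1:55 PM = 4 h 31 min; less 30 min break → 4 h 1 min
Tue: 6:29 AM–2:44 PM = 8 h 15 min; less 75 min break → 7 h 0 min
Wed: 10:47 AM–6:52 PM = 8 h 5 min; less 10 min break → 7 h 55 min
Thu: 7:55 AM–7:55 PM = 12 h 0 min; less 10 min break → 11 h 50 min
Fri: 6:08 AM–12:56 PM = 6 h 48 min; less 30 min break → 6 h 18 min
Sat: 10:17 AM–8:26 PM = 10 h 9 min; less 10 min break → 9 h 59 min
Total: 4 h 1 min + 7 h 0 min + 7 h 55 min + 11 h 50 min + 6 h 18 min + 9 h 59 min = 47 h 3 min.

47.05 hours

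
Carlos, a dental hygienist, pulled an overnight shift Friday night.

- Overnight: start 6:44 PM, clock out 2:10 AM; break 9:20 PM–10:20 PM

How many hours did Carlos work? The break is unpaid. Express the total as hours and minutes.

6 h 26 min

Overnight: 6:44 PM → midnight = 5 h 16 min; midnight → 2:10 AM = 2 h 10 min; span 7 h 26 min; less 60 min break → 6 h 26 min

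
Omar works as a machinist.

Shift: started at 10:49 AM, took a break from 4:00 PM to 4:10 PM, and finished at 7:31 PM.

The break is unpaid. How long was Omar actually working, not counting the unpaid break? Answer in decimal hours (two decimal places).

8.53 hours

Shift: 10:49 AM–7:31 PM = 8 h 42 min; less 10 min break → 8 h 32 min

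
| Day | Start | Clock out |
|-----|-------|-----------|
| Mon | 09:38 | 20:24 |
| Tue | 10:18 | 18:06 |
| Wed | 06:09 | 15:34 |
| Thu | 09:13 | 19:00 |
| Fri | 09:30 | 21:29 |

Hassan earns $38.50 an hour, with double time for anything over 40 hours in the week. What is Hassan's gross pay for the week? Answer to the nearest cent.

Mon: 09:38–20:24 = 10 h 46 min
Tue: 10:18–18:06 = 7 h 48 min
Wed: 06:09–15:34 = 9 h 25 min
Thu: 09:13–19:00 = 9 h 47 min
Fri: 09:30–21:29 = 11 h 59 min
Total worked: 49 h 45 min = 2985 min.
Regular 40 h 0 min = 2400 min at $38.50/h; overtime 9 h 45 min = 585 min at $77.00/h.
Pay = (2400 × $38.50 + 585 × $77.00) ÷ 60 = $2290.75.

$2290.75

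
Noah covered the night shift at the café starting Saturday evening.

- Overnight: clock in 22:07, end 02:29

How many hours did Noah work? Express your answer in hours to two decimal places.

Overnight: 22:07 → midnight = 1 h 53 min; midnight → 02:29 = 2 h 29 min; span 4 h 22 min

4.37 hours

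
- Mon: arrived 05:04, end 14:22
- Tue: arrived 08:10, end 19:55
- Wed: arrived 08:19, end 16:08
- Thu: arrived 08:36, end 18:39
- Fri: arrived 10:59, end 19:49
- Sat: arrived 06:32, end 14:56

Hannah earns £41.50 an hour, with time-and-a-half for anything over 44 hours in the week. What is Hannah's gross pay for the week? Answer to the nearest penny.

Mon: 05:04–14:22 = 9 h 18 min
Tue: 08:10–19:55 = 11 h 45 min
Wed: 08:19–16:08 = 7 h 49 min
Thu: 08:36–18:39 = 10 h 3 min
Fri: 10:59–19:49 = 8 h 50 min
Sat: 06:32–14:56 = 8 h 24 min
Total worked: 56 h 9 min = 3369 min.
Regular 44 h 0 min = 2640 min at £41.50/h; overtime 12 h 9 min = 729 min at £62.25/h.
Pay = (2640 × £41.50 + 729 × £62.25) ÷ 60 = £2582.34.

£2582.34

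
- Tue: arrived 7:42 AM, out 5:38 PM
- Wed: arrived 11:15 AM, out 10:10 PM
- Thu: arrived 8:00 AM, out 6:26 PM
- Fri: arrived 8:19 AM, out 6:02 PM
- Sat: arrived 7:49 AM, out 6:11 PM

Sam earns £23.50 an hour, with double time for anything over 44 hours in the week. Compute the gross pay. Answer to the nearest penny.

£1380.23

Tue: 7:42 AM–5:38 PM = 9 h 56 min
Wed: 11:15 AM–10:10 PM = 10 h 55 min
Thu: 8:00 AM–6:26 PM = 10 h 26 min
Fri: 8:19 AM–6:02 PM = 9 h 43 min
Sat: 7:49 AM–6:11 PM = 10 h 22 min
Total worked: 51 h 22 min = 3082 min.
Regular 44 h 0 min = 2640 min at £23.50/h; overtime 7 h 22 min = 442 min at £47.00/h.
Pay = (2640 × £23.50 + 442 × £47.00) ÷ 60 = £1380.23.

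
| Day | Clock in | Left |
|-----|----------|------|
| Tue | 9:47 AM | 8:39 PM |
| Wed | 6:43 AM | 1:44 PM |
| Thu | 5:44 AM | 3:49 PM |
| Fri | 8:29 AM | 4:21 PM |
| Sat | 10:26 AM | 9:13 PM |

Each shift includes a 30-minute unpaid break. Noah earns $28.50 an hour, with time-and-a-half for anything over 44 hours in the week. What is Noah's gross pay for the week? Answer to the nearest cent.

Tue: 9:47 AM–8:39 PM = 10 h 52 min; less 30 min break → 10 h 22 min
Wed: 6:43 AM–1:44 PM = 7 h 1 min; less 30 min break → 6 h 31 min
Thu: 5:44 AM–3:49 PM = 10 h 5 min; less 30 min break → 9 h 35 min
Fri: 8:29 AM–4:21 PM = 7 h 52 min; less 30 min break → 7 h 22 min
Sat: 10:26 AM–9:13 PM = 10 h 47 min; less 30 min break → 10 h 17 min
Total worked: 44 h 7 min = 2647 min.
Regular 44 h 0 min = 2640 min at $28.50/h; overtime 0 h 7 min = 7 min at $42.75/h.
Pay = (2640 × $28.50 + 7 × $42.75) ÷ 60 = $1258.99.

$1258.99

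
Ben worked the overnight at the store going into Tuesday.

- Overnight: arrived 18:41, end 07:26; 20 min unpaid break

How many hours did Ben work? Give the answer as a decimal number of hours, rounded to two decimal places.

12.42 hours

Overnight: 18:41 → midnight = 5 h 19 min; midnight → 07:26 = 7 h 26 min; span 12 h 45 min; less 20 min break → 12 h 25 min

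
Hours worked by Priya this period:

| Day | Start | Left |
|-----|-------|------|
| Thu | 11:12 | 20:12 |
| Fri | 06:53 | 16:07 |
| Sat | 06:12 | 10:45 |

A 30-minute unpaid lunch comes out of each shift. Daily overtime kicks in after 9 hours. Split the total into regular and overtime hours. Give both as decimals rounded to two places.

Thu: 11:12–20:12 = 9 h 0 min; less 30 min break → 8 h 30 min
Fri: 06:53–16:07 = 9 h 14 min; less 30 min break → 8 h 44 min
Sat: 06:12–10:45 = 4 h 33 min; less 30 min break → 4 h 3 min
Thu reg 8 h 30 min / OT 0 h 0 min; Fri reg 8 h 44 min / OT 0 h 0 min; Sat reg 4 h 3 min / OT 0 h 0 min.
Totals: regular 21 h 17 min, overtime 0 h 0 min.

Regular 21.28 hours, overtime 0.00 hours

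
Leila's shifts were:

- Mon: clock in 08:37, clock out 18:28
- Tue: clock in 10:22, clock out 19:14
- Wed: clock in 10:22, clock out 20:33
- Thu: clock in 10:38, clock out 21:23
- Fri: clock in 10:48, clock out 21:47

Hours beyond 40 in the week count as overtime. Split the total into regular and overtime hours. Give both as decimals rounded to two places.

Regular 40.00 hours, overtime 10.63 hours

Mon: 08:37–18:28 = 9 h 51 min
Tue: 10:22–19:14 = 8 h 52 min
Wed: 10:22–20:33 = 10 h 11 min
Thu: 10:38–21:23 = 10 h 45 min
Fri: 10:48–21:47 = 10 h 59 min
Total worked: 50 h 38 min = 50.63 h.
Threshold 40 h → overtime 10 h 38 min, regular 40 h 0 min.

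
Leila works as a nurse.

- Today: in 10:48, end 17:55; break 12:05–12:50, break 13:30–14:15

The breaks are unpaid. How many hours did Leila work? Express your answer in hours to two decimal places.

Today: 10:48–17:55 = 7 h 7 min; less 90 min break → 5 h 37 min

5.62 hours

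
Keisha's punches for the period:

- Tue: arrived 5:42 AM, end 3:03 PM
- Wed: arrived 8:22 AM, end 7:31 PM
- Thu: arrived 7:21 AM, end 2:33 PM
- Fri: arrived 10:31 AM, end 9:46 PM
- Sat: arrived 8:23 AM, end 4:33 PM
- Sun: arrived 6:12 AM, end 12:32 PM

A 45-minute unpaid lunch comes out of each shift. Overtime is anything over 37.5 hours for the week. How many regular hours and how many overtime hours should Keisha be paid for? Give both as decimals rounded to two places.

Regular 37.50 hours, overtime 11.45 hours

Tue: 5:42 AM–3:03 PM = 9 h 21 min; less 45 min break → 8 h 36 min
Wed: 8:22 AM–7:31 PM = 11 h 9 min; less 45 min break → 10 h 24 min
Thu: 7:21 AM–2:33 PM = 7 h 12 min; less 45 min break → 6 h 27 min
Fri: 10:31 AM–9:46 PM = 11 h 15 min; less 45 min break → 10 h 30 min
Sat: 8:23 AM–4:33 PM = 8 h 10 min; less 45 min break → 7 h 25 min
Sun: 6:12 AM–12:32 PM = 6 h 20 min; less 45 min break → 5 h 35 min
Total worked: 48 h 57 min = 48.95 h.
Threshold 37.5 h → overtime 11 h 27 min, regular 37 h 30 min.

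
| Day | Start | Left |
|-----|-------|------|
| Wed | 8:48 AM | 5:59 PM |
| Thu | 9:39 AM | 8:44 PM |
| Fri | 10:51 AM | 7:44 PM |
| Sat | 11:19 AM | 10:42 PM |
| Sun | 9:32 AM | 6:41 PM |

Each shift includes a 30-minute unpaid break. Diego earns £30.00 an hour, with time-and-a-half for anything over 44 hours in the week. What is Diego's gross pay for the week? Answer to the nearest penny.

£1463.25

Wed: 8:48 AM–5:59 PM = 9 h 11 min; less 30 min break → 8 h 41 min
Thu: 9:39 AM–8:44 PM = 11 h 5 min; less 30 min break → 10 h 35 min
Fri: 10:51 AM–7:44 PM = 8 h 53 min; less 30 min break → 8 h 23 min
Sat: 11:19 AM–10:42 PM = 11 h 23 min; less 30 min break → 10 h 53 min
Sun: 9:32 AM–6:41 PM = 9 h 9 min; less 30 min break → 8 h 39 min
Total worked: 47 h 11 min = 2831 min.
Regular 44 h 0 min = 2640 min at £30.00/h; overtime 3 h 11 min = 191 min at £45.00/h.
Pay = (2640 × £30.00 + 191 × £45.00) ÷ 60 = £1463.25.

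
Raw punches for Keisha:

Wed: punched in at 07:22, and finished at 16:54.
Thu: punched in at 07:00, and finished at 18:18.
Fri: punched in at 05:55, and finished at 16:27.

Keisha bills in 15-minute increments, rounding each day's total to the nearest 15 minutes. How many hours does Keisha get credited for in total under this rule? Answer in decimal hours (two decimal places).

31.25 hours

Wed: 07:22–16:54 = 9 h 32 min → rounds to 9 h 30 min
Thu: 07:00–18:18 = 11 h 18 min → rounds to 11 h 15 min
Fri: 05:55–16:27 = 10 h 32 min → rounds to 10 h 30 min
Total credited: 31 h 15 min.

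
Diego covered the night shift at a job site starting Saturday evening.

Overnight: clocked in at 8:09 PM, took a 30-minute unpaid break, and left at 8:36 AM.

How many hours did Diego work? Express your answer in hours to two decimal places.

11.95 hours

Overnight: 8:09 PM → midnight = 3 h 51 min; midnight → 8:36 AM = 8 h 36 min; span 12 h 27 min; less 30 min break → 11 h 57 min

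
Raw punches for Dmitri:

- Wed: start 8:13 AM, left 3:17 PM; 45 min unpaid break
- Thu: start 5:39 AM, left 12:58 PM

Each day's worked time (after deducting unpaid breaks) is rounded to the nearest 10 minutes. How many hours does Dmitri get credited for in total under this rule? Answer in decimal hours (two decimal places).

13.67 hours

Wed: 8:13 AM–3:17 PM = 7 h 4 min − 45 min = 6 h 19 min → rounds to 6 h 20 min
Thu: 5:39 AM–12:58 PM = 7 h 19 min → rounds to 7 h 20 min
Total credited: 13 h 40 min.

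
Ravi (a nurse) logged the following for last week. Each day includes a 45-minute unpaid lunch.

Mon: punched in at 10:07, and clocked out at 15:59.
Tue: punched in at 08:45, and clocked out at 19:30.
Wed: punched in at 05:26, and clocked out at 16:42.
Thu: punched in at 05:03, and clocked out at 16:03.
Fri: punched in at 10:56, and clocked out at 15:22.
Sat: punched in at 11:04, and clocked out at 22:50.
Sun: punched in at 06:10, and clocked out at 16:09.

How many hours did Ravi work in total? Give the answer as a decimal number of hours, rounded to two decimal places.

Mon: 10:07–15:59 = 5 h 52 min; less 45 min break → 5 h 7 min
Tue: 08:45–19:30 = 10 h 45 min; less 45 min break → 10 h 0 min
Wed: 05:26–16:42 = 11 h 16 min; less 45 min break → 10 h 31 min
Thu: 05:03–16:03 = 11 h 0 min; less 45 min break → 10 h 15 min
Fri: 10:56–15:22 = 4 h 26 min; less 45 min break → 3 h 41 min
Sat: 11:04–22:50 = 11 h 46 min; less 45 min break → 11 h 1 min
Sun: 06:10–16:09 = 9 h 59 min; less 45 min break → 9 h 14 min
Total: 5 h 7 min + 10 h 0 min + 10 h 31 min + 10 h 15 min + 3 h 41 min + 11 h 1 min + 9 h 14 min = 59 h 49 min.

59.82 hours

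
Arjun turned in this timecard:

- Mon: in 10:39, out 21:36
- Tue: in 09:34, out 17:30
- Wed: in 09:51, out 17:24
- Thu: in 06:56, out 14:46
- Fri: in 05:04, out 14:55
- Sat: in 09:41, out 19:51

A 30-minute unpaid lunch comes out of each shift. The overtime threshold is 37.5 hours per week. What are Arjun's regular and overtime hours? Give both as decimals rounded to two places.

Regular 37.50 hours, overtime 13.78 hours

Mon: 10:39–21:36 = 10 h 57 min; less 30 min break → 10 h 27 min
Tue: 09:34–17:30 = 7 h 56 min; less 30 min break → 7 h 26 min
Wed: 09:51–17:24 = 7 h 33 min; less 30 min break → 7 h 3 min
Thu: 06:56–14:46 = 7 h 50 min; less 30 min break → 7 h 20 min
Fri: 05:04–14:55 = 9 h 51 min; less 30 min break → 9 h 21 min
Sat: 09:41–19:51 = 10 h 10 min; less 30 min break → 9 h 40 min
Total worked: 51 h 17 min = 51.28 h.
Threshold 37.5 h → overtime 13 h 47 min, regular 37 h 30 min.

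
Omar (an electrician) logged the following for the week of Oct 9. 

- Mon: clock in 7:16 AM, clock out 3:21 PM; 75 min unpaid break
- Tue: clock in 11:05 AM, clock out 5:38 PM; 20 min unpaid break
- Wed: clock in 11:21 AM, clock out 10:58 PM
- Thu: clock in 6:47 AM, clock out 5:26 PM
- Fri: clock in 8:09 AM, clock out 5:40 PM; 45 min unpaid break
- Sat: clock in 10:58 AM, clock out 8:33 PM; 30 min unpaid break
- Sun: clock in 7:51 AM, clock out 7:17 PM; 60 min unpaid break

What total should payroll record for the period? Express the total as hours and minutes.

Mon: 7:16 AM–3:21 PM = 8 h 5 min; less 75 min break → 6 h 50 min
Tue: 11:05 AM–5:38 PM = 6 h 33 min; less 20 min break → 6 h 13 min
Wed: 11:21 AM–10:58 PM = 11 h 37 min
Thu: 6:47 AM–5:26 PM = 10 h 39 min
Fri: 8:09 AM–5:40 PM = 9 h 31 min; less 45 min break → 8 h 46 min
Sat: 10:58 AM–8:33 PM = 9 h 35 min; less 30 min break → 9 h 5 min
Sun: 7:51 AM–7:17 PM = 11 h 26 min; less 60 min break → 10 h 26 min
Total: 6 h 50 min + 6 h 13 min + 11 h 37 min + 10 h 39 min + 8 h 46 min + 9 h 5 min + 10 h 26 min = 63 h 36 min.

63 h 36 min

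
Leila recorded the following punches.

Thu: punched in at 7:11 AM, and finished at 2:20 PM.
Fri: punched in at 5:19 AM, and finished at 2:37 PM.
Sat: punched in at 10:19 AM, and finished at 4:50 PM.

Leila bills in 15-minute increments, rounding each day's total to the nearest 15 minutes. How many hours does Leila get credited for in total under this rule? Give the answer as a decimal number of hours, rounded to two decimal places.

23.00 hours

Thu: 7:11 AM–2:20 PM = 7 h 9 min → rounds to 7 h 15 min
Fri: 5:19 AM–2:37 PM = 9 h 18 min → rounds to 9 h 15 min
Sat: 10:19 AM–4:50 PM = 6 h 31 min → rounds to 6 h 30 min
Total credited: 23 h 0 min.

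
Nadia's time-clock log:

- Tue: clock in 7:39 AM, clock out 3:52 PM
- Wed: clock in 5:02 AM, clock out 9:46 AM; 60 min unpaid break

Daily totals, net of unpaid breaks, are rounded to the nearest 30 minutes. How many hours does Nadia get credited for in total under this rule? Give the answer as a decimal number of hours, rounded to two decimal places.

Tue: 7:39 AM–3:52 PM = 8 h 13 min → rounds to 8 h 0 min
Wed: 5:02 AM–9:46 AM = 4 h 44 min − 60 min = 3 h 44 min → rounds to 3 h 30 min
Total credited: 11 h 30 min.

11.50 hours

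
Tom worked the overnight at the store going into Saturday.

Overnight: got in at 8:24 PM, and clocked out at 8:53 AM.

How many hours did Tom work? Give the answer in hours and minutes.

12 h 29 min

Overnight: 8:24 PM → midnight = 3 h 36 min; midnight → 8:53 AM = 8 h 53 min; span 12 h 29 min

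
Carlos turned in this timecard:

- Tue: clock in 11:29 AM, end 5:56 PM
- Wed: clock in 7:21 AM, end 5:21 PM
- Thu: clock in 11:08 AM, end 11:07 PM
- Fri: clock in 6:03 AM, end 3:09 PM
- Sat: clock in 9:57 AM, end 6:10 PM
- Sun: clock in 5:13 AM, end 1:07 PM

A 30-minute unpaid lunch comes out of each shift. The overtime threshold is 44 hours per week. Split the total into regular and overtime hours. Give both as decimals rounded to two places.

Tue: 11:29 AM–5:56 PM = 6 h 27 min; less 30 min break → 5 h 57 min
Wed: 7:21 AM–5:21 PM = 10 h 0 min; less 30 min break → 9 h 30 min
Thu: 11:08 AM–11:07 PM = 11 h 59 min; less 30 min break → 11 h 29 min
Fri: 6:03 AM–3:09 PM = 9 h 6 min; less 30 min break → 8 h 36 min
Sat: 9:57 AM–6:10 PM = 8 h 13 min; less 30 min break → 7 h 43 min
Sun: 5:13 AM–1:07 PM = 7 h 54 min; less 30 min break → 7 h 24 min
Total worked: 50 h 39 min = 50.65 h.
Threshold 44 h → overtime 6 h 39 min, regular 44 h 0 min.

Regular 44.00 hours, overtime 6.65 hours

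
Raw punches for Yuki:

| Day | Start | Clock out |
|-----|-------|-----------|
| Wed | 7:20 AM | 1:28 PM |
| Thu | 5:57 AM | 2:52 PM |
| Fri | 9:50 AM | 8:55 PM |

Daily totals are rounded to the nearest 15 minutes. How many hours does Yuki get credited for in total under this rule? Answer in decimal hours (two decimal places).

Wed: 7:20 AM–1:28 PM = 6 h 8 min → rounds to 6 h 15 min
Thu: 5:57 AM–2:52 PM = 8 h 55 min → rounds to 9 h 0 min
Fri: 9:50 AM–8:55 PM = 11 h 5 min → rounds to 11 h 0 min
Total credited: 26 h 15 min.

26.25 hours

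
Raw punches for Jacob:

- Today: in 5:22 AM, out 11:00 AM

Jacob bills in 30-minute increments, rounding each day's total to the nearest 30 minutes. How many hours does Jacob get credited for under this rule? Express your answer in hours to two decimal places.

Today: 5:22 AM–11:00 AM = 5 h 38 min → rounds to 5 h 30 min

5.50 hours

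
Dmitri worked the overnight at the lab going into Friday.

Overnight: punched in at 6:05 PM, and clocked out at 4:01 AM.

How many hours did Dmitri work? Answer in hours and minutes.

Overnight: 6:05 PM → midnight = 5 h 55 min; midnight → 4:01 AM = 4 h 1 min; span 9 h 56 min

9 h 56 min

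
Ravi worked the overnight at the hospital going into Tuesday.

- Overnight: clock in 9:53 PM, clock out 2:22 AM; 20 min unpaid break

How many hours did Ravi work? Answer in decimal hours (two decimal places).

4.15 hours

Overnight: 9:53 PM → midnight = 2 h 7 min; midnight → 2:22 AM = 2 h 22 min; span 4 h 29 min; less 20 min break → 4 h 9 min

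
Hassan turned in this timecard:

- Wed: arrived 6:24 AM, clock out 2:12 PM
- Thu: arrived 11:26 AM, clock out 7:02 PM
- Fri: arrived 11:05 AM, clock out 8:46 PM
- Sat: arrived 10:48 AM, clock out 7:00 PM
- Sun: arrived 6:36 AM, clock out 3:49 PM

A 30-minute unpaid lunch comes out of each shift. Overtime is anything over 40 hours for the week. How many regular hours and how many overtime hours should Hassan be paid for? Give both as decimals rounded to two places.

Regular 40.00 hours, overtime 0.00 hours

Wed: 6:24 AM–2:12 PM = 7 h 48 min; less 30 min break → 7 h 18 min
Thu: 11:26 AM–7:02 PM = 7 h 36 min; less 30 min break → 7 h 6 min
Fri: 11:05 AM–8:46 PM = 9 h 41 min; less 30 min break → 9 h 11 min
Sat: 10:48 AM–7:00 PM = 8 h 12 min; less 30 min break → 7 h 42 min
Sun: 6:36 AM–3:49 PM = 9 h 13 min; less 30 min break → 8 h 43 min
Total worked: 40 h 0 min = 40.00 h.
Threshold 40 h → overtime 0 h 0 min, regular 40 h 0 min.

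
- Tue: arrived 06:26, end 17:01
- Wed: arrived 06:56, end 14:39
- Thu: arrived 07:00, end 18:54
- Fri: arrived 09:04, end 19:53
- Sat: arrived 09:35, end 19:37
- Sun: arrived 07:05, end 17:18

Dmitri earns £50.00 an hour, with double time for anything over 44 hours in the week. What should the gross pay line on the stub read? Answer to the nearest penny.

£3926.67

Tue: 06:26–17:01 = 10 h 35 min
Wed: 06:56–14:39 = 7 h 43 min
Thu: 07:00–18:54 = 11 h 54 min
Fri: 09:04–19:53 = 10 h 49 min
Sat: 09:35–19:37 = 10 h 2 min
Sun: 07:05–17:18 = 10 h 13 min
Total worked: 61 h 16 min = 3676 min.
Regular 44 h 0 min = 2640 min at £50.00/h; overtime 17 h 16 min = 1036 min at £100.00/h.
Pay = (2640 × £50.00 + 1036 × £100.00) ÷ 60 = £3926.67.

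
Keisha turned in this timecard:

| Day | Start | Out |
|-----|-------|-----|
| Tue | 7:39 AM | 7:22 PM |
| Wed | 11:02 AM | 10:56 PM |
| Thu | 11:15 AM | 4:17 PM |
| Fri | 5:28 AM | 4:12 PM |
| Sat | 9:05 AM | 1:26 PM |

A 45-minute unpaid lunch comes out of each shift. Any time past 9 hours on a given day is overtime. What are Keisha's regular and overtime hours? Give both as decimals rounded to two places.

Regular 34.88 hours, overtime 5.10 hours

Tue: 7:39 AM–7:22 PM = 11 h 43 min; less 45 min break → 10 h 58 min
Wed: 11:02 AM–10:56 PM = 11 h 54 min; less 45 min break → 11 h 9 min
Thu: 11:15 AM–4:17 PM = 5 h 2 min; less 45 min break → 4 h 17 min
Fri: 5:28 AM–4:12 PM = 10 h 44 min; less 45 min break → 9 h 59 min
Sat: 9:05 AM–1:26 PM = 4 h 21 min; less 45 min break → 3 h 36 min
Tue reg 9 h 0 min / OT 1 h 58 min; Wed reg 9 h 0 min / OT 2 h 9 min; Thu reg 4 h 17 min / OT 0 h 0 min; Fri reg 9 h 0 min / OT 0 h 59 min; Sat reg 3 h 36 min / OT 0 h 0 min.
Totals: regular 34 h 53 min, overtime 5 h 6 min.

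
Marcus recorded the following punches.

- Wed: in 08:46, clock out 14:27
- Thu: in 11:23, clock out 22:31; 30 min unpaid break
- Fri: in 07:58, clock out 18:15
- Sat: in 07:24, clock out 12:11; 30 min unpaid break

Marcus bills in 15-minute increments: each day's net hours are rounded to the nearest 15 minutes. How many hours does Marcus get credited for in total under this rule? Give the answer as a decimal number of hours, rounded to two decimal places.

Wed: 08:46–14:27 = 5 h 41 min → rounds to 5 h 45 min
Thu: 11:23–22:31 = 11 h 8 min − 30 min = 10 h 38 min → rounds to 10 h 45 min
Fri: 07:58–18:15 = 10 h 17 min → rounds to 10 h 15 min
Sat: 07:24–12:11 = 4 h 47 min − 30 min = 4 h 17 min → rounds to 4 h 15 min
Total credited: 31 h 0 min.

31.00 hours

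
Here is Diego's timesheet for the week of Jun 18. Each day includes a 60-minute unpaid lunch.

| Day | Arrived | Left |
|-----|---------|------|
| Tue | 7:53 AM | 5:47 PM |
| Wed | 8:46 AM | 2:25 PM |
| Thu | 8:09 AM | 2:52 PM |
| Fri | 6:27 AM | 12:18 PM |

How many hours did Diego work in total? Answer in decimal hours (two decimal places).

Tue: 7:53 AM–5:47 PM = 9 h 54 min; less 60 min break → 8 h 54 min
Wed: 8:46 AM–2:25 PM = 5 h 39 min; less 60 min break → 4 h 39 min
Thu: 8:09 AM–2:52 PM = 6 h 43 min; less 60 min break → 5 h 43 min
Fri: 6:27 AM–12:18 PM = 5 h 51 min; less 60 min break → 4 h 51 min
Total: 8 h 54 min + 4 h 39 min + 5 h 43 min + 4 h 51 min = 24 h 7 min.

24.12 hours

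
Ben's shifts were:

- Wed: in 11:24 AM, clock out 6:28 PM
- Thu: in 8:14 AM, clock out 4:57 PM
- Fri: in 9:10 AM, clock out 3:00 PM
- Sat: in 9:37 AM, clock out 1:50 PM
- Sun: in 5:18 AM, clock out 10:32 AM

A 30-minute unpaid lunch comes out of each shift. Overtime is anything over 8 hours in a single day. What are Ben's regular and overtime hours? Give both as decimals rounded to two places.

Wed: 11:24 AM–6:28 PM = 7 h 4 min; less 30 min break → 6 h 34 min
Thu: 8:14 AM–4:57 PM = 8 h 43 min; less 30 min break → 8 h 13 min
Fri: 9:10 AM–3:00 PM = 5 h 50 min; less 30 min break → 5 h 20 min
Sat: 9:37 AM–1:50 PM = 4 h 13 min; less 30 min break → 3 h 43 min
Sun: 5:18 AM–10:32 AM = 5 h 14 min; less 30 min break → 4 h 44 min
Wed reg 6 h 34 min / OT 0 h 0 min; Thu reg 8 h 0 min / OT 0 h 13 min; Fri reg 5 h 20 min / OT 0 h 0 min; Sat reg 3 h 43 min / OT 0 h 0 min; Sun reg 4 h 44 min / OT 0 h 0 min.
Totals: regular 28 h 21 min, overtime 0 h 13 min.

Regular 28.35 hours, overtime 0.22 hours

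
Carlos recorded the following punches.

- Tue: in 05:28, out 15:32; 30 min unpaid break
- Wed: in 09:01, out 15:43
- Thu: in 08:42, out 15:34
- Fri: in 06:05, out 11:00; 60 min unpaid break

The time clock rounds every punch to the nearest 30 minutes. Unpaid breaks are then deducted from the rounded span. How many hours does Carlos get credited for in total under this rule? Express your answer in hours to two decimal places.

27.00 hours

Tue: in 05:28→05:30, out 15:32→15:30; 10 h 0 min − 30 min = 9 h 30 min
Wed: in 09:01→09:00, out 15:43→15:30; 6 h 30 min
Thu: in 08:42→08:30, out 15:34→15:30; 7 h 0 min
Fri: in 06:05→06:00, out 11:00→11:00; 5 h 0 min − 60 min = 4 h 0 min
Total credited: 27 h 0 min.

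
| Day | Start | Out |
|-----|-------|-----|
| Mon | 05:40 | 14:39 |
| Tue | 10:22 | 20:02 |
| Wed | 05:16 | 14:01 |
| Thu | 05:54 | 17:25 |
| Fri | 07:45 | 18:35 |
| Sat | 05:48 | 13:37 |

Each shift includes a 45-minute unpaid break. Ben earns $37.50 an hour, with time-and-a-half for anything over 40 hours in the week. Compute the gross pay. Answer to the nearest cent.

Mon: 05:40–14:39 = 8 h 59 min; less 45 min break → 8 h 14 min
Tue: 10:22–20:02 = 9 h 40 min; less 45 min break → 8 h 55 min
Wed: 05:16–14:01 = 8 h 45 min; less 45 min break → 8 h 0 min
Thu: 05:54–17:25 = 11 h 31 min; less 45 min break → 10 h 46 min
Fri: 07:45–18:35 = 10 h 50 min; less 45 min break → 10 h 5 min
Sat: 05:48–13:37 = 7 h 49 min; less 45 min break → 7 h 4 min
Total worked: 53 h 4 min = 3184 min.
Regular 40 h 0 min = 2400 min at $37.50/h; overtime 13 h 4 min = 784 min at $56.25/h.
Pay = (2400 × $37.50 + 784 × $56.25) ÷ 60 = $2235.00.

$2235.00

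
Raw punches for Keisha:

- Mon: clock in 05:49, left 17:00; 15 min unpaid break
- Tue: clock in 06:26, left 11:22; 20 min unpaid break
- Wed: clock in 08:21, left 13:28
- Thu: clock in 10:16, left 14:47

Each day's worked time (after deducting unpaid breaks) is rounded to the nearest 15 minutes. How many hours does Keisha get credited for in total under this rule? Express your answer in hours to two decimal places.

25.00 hours

Mon: 05:49–17:00 = 11 h 11 min − 15 min = 10 h 56 min → rounds to 11 h 0 min
Tue: 06:26–11:22 = 4 h 56 min − 20 min = 4 h 36 min → rounds to 4 h 30 min
Wed: 08:21–13:28 = 5 h 7 min → rounds to 5 h 0 min
Thu: 10:16–14:47 = 4 h 31 min → rounds to 4 h 30 min
Total credited: 25 h 0 min.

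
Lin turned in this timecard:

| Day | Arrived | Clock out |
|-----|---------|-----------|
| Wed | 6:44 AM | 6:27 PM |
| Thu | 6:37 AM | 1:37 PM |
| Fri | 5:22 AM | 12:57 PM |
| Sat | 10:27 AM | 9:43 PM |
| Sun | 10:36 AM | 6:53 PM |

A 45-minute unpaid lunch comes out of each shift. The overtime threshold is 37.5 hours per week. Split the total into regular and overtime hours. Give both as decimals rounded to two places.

Wed: 6:44 AM–6:27 PM = 11 h 43 min; less 45 min break → 10 h 58 min
Thu: 6:37 AM–1:37 PM = 7 h 0 min; less 45 min break → 6 h 15 min
Fri: 5:22 AM–12:57 PM = 7 h 35 min; less 45 min break → 6 h 50 min
Sat: 10:27 AM–9:43 PM = 11 h 16 min; less 45 min break → 10 h 31 min
Sun: 10:36 AM–6:53 PM = 8 h 17 min; less 45 min break → 7 h 32 min
Total worked: 42 h 6 min = 42.10 h.
Threshold 37.5 h → overtime 4 h 36 min, regular 37 h 30 min.

Regular 37.50 hours, overtime 4.60 hours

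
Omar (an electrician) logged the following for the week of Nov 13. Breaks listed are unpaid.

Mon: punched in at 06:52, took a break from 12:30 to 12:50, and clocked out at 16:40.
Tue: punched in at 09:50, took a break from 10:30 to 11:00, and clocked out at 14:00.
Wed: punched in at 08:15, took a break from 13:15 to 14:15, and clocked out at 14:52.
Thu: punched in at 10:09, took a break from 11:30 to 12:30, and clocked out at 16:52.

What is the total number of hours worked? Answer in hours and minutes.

Mon: 06:52–16:40 = 9 h 48 min; less 20 min break → 9 h 28 min
Tue: 09:50–14:00 = 4 h 10 min; less 30 min break → 3 h 40 min
Wed: 08:15–14:52 = 6 h 37 min; less 60 min break → 5 h 37 min
Thu: 10:09–16:52 = 6 h 43 min; less 60 min break → 5 h 43 min
Total: 9 h 28 min + 3 h 40 min + 5 h 37 min + 5 h 43 min = 24 h 28 min.

24 h 28 min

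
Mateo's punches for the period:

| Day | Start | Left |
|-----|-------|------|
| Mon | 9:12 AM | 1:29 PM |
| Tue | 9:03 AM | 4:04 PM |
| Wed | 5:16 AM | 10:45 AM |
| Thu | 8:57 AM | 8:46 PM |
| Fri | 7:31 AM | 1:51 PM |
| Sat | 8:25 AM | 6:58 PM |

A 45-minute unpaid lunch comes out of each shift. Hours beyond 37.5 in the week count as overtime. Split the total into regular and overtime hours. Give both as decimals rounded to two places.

Regular 37.50 hours, overtime 3.48 hours

Mon: 9:12 AM–1:29 PM = 4 h 17 min; less 45 min break → 3 h 32 min
Tue: 9:03 AM–4:04 PM = 7 h 1 min; less 45 min break → 6 h 16 min
Wed: 5:16 AM–10:45 AM = 5 h 29 min; less 45 min break → 4 h 44 min
Thu: 8:57 AM–8:46 PM = 11 h 49 min; less 45 min break → 11 h 4 min
Fri: 7:31 AM–1:51 PM = 6 h 20 min; less 45 min break → 5 h 35 min
Sat: 8:25 AM–6:58 PM = 10 h 33 min; less 45 min break → 9 h 48 min
Total worked: 40 h 59 min = 40.98 h.
Threshold 37.5 h → overtime 3 h 29 min, regular 37 h 30 min.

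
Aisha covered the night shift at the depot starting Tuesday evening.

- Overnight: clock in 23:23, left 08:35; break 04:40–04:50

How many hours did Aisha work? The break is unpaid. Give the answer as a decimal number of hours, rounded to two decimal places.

9.03 hours

Overnight: 23:23 → midnight = 0 h 37 min; midnight → 08:35 = 8 h 35 min; span 9 h 12 min; less 10 min break → 9 h 2 min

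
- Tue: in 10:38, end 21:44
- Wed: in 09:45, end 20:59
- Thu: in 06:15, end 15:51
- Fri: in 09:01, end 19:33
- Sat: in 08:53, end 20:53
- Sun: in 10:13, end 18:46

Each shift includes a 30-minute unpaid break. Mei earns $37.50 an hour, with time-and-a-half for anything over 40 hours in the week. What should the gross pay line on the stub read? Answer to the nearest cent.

Tue: 10:38–21:44 = 11 h 6 min; less 30 min break → 10 h 36 min
Wed: 09:45–20:59 = 11 h 14 min; less 30 min break → 10 h 44 min
Thu: 06:15–15:51 = 9 h 36 min; less 30 min break → 9 h 6 min
Fri: 09:01–19:33 = 10 h 32 min; less 30 min break → 10 h 2 min
Sat: 08:53–20:53 = 12 h 0 min; less 30 min break → 11 h 30 min
Sun: 10:13–18:46 = 8 h 33 min; less 30 min break → 8 h 3 min
Total worked: 60 h 1 min = 3601 min.
Regular 40 h 0 min = 2400 min at $37.50/h; overtime 20 h 1 min = 1201 min at $56.25/h.
Pay = (2400 × $37.50 + 1201 × $56.25) ÷ 60 = $2625.94.

$2625.94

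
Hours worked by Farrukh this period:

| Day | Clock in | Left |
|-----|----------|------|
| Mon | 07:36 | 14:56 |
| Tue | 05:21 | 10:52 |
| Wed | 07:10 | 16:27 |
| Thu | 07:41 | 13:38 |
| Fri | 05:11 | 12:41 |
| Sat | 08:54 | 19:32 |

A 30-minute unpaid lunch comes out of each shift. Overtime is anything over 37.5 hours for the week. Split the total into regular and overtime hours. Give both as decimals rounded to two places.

Mon: 07:36–14:56 = 7 h 20 min; less 30 min break → 6 h 50 min
Tue: 05:21–10:52 = 5 h 31 min; less 30 min break → 5 h 1 min
Wed: 07:10–16:27 = 9 h 17 min; less 30 min break → 8 h 47 min
Thu: 07:41–13:38 = 5 h 57 min; less 30 min break → 5 h 27 min
Fri: 05:11–12:41 = 7 h 30 min; less 30 min break → 7 h 0 min
Sat: 08:54–19:32 = 10 h 38 min; less 30 min break → 10 h 8 min
Total worked: 43 h 13 min = 43.22 h.
Threshold 37.5 h → overtime 5 h 43 min, regular 37 h 30 min.

Regular 37.50 hours, overtime 5.72 hours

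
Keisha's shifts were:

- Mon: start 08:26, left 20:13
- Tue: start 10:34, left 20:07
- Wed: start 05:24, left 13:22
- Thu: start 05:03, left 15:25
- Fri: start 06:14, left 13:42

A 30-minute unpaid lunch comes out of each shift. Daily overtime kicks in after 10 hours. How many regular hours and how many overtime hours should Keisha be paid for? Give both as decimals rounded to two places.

Mon: 08:26–20:13 = 11 h 47 min; less 30 min break → 11 h 17 min
Tue: 10:34–20:07 = 9 h 33 min; less 30 min break → 9 h 3 min
Wed: 05:24–13:22 = 7 h 58 min; less 30 min break → 7 h 28 min
Thu: 05:03–15:25 = 10 h 22 min; less 30 min break → 9 h 52 min
Fri: 06:14–13:42 = 7 h 28 min; less 30 min break → 6 h 58 min
Mon reg 10 h 0 min / OT 1 h 17 min; Tue reg 9 h 3 min / OT 0 h 0 min; Wed reg 7 h 28 min / OT 0 h 0 min; Thu reg 9 h 52 min / OT 0 h 0 min; Fri reg 6 h 58 min / OT 0 h 0 min.
Totals: regular 43 h 21 min, overtime 1 h 17 min.

Regular 43.35 hours, overtime 1.28 hours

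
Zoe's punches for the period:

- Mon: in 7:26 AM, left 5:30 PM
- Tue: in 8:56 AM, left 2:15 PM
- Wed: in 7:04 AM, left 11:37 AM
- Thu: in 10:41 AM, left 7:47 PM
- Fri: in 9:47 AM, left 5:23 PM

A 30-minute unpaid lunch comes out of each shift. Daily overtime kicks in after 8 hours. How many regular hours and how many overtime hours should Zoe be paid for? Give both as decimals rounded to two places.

Mon: 7:26 AM–5:30 PM = 10 h 4 min; less 30 min break → 9 h 34 min
Tue: 8:56 AM–2:15 PM = 5 h 19 min; less 30 min break → 4 h 49 min
Wed: 7:04 AM–11:37 AM = 4 h 33 min; less 30 min break → 4 h 3 min
Thu: 10:41 AM–7:47 PM = 9 h 6 min; less 30 min break → 8 h 36 min
Fri: 9:47 AM–5:23 PM = 7 h 36 min; less 30 min break → 7 h 6 min
Mon reg 8 h 0 min / OT 1 h 34 min; Tue reg 4 h 49 min / OT 0 h 0 min; Wed reg 4 h 3 min / OT 0 h 0 min; Thu reg 8 h 0 min / OT 0 h 36 min; Fri reg 7 h 6 min / OT 0 h 0 min.
Totals: regular 31 h 58 min, overtime 2 h 10 min.

Regular 31.97 hours, overtime 2.17 hours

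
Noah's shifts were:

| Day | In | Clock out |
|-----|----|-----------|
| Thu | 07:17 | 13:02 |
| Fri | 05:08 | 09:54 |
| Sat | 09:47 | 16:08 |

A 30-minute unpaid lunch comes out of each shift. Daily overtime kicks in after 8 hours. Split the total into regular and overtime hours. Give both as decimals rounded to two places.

Thu: 07:17–13:02 = 5 h 45 min; less 30 min break → 5 h 15 min
Fri: 05:08–09:54 = 4 h 46 min; less 30 min break → 4 h 16 min
Sat: 09:47–16:08 = 6 h 21 min; less 30 min break → 5 h 51 min
Thu reg 5 h 15 min / OT 0 h 0 min; Fri reg 4 h 16 min / OT 0 h 0 min; Sat reg 5 h 51 min / OT 0 h 0 min.
Totals: regular 15 h 22 min, overtime 0 h 0 min.

Regular 15.37 hours, overtime 0.00 hours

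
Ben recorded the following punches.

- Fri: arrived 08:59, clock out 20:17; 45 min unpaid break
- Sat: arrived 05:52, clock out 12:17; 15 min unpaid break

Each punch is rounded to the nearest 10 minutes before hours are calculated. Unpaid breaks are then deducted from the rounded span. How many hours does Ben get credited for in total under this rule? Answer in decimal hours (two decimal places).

16.83 hours

Fri: in 08:59→09:00, out 20:17→20:20; 11 h 20 min − 45 min = 10 h 35 min
Sat: in 05:52→05:50, out 12:17→12:20; 6 h 30 min − 15 min = 6 h 15 min
Total credited: 16 h 50 min.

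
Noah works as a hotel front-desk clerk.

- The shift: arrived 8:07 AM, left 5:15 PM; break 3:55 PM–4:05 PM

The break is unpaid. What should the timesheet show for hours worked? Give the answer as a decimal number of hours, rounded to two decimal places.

The shift: 8:07 AM–5:15 PM = 9 h 8 min; less 10 min break → 8 h 58 min

8.97 hours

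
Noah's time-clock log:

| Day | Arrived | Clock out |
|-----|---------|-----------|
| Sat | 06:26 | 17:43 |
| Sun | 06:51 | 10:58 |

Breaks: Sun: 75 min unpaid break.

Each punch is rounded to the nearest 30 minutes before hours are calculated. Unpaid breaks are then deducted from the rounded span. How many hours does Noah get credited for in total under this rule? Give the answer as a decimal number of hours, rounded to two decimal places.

13.75 hours

Sat: in 06:26→06:30, out 17:43→17:30; 11 h 0 min
Sun: in 06:51→07:00, out 10:58→11:00; 4 h 0 min − 75 min = 2 h 45 min
Total credited: 13 h 45 min.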